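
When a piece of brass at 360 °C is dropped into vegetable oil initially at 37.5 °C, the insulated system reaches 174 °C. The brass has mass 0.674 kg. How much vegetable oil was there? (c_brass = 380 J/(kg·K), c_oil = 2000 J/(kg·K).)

m ≈ 0.174 kg

Heat lost by the brass = heat gained by the oil:
0.674·380·(360 − 174) = m·2000·(174 − 37.5)
273000 m = 47638  ⇒  m ≈ 0.1745 kg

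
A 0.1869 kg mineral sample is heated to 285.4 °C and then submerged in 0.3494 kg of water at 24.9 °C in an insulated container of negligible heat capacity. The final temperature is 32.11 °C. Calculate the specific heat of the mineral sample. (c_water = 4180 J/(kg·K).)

Energy conservation, ΣQ = 0:
0.1869·c·(32.11 − 285.4) + 0.3494·4180·(32.11 − 24.9) = 0
-47.34 c = -10530
c = -10530/-47.34 ≈ 222.4 J/(kg·K)

c ≈ 222 J/(kg·K)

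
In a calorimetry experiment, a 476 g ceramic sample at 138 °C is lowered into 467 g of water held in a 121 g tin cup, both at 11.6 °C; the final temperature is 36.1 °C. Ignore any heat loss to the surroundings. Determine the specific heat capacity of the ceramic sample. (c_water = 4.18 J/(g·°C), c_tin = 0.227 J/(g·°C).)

c ≈ 1 J/(g·°C)

Conservation of energy gives ΣQ = 0:
476·c·(36.1 − 138) + 467·4.18·(36.1 − 11.6) + 121·0.227·(36.1 − 11.6) = 0
-48504 c = -48498
c = -48498/-48504 ≈ 0.9999 J/(g·°C)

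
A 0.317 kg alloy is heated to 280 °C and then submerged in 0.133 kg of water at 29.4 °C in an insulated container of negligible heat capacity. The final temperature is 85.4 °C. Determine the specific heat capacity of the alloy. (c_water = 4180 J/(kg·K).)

Heat lost by the alloy = heat gained by the water:
0.317·c·(280 − 85.4) = 0.133·4180·(85.4 − 29.4)
61.69 c = 31133  ⇒  c ≈ 504.7 J/(kg·K)

c ≈ 505 J/(kg·K)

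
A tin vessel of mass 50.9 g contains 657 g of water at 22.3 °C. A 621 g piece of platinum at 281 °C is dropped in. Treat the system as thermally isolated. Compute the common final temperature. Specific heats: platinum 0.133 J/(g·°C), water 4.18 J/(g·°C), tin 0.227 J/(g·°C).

T_f ≈ 29.8 °C

Let T be the final temperature. ΣQ_i = 0:
621·0.133·(T − 281) + 657·4.18·(T − 22.3) + 50.9·0.227·(T − 22.3) = 0
82.59(T − 281) + 2746.3(T − 22.3) + 11.55(T − 22.3) = 0
(82.59 + 2746.3 + 11.55) T = 82.59·281 + 2746.3·22.3 + 11.55·22.3
T ≈ 29.82 °C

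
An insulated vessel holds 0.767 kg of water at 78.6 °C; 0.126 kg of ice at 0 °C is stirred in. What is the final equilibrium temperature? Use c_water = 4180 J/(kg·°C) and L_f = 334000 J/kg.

T_f ≈ 56.2 °C

Net heat exchanged in the isolated system is zero:
latent heat to melt: 0.126×334000 = 42084; warm the meltwater: 526.68 T; water: 3206.1(T − 78.6)
3732.7 T = 251996 − 42084 = 209912
T ≈ 56.24 °C (positive, so assuming full melt was valid).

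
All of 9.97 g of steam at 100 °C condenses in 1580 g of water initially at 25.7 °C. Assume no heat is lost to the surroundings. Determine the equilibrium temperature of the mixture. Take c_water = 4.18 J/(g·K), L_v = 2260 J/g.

Energy balance with sensible and latent terms:
steam→water at 100 °C releases m L_v = 9.97·2260 = 22532; condensed water 100 °C→T: 41.67(T − 100); original water: 6604.4(T − 25.7)
6646.1 T = 22532 + 4167.5 + 169733 = 196433
T ≈ 29.56 °C (< 100 °C, so full condensation is consistent).

T_f ≈ 29.6 °C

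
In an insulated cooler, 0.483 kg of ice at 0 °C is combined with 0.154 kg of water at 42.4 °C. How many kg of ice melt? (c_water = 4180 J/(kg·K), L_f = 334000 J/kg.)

m_melted ≈ 0.0817 kg

Water can give up m c ΔT = 0.154×4180×42.4 = 27294 J before reaching 0 °C.
Fully melting the ice requires m_ice L_f = 0.483×334000 = 161322 J.
27294 J < 161322 J, so only part of the ice melts and the system sits at 0 °C.
m_melted×334000 = 27294  ⇒  m_melted ≈ 0.08172 kg.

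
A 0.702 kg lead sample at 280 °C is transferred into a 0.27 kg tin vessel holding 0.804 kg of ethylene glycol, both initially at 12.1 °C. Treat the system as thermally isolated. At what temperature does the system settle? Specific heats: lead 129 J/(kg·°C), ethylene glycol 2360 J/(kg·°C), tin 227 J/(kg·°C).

T_f ≈ 23.9 °C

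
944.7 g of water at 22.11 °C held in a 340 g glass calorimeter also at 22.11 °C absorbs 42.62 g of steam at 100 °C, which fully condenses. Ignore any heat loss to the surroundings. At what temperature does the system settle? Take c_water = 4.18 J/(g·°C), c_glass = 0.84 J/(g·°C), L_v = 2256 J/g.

Energy balance with sensible and latent terms:
condense steam: −42.62×2256 = −96151
  condensate cools 100→T: 42.62×4.18×(T − 100) = 178.15(T − 100)
  water warms: 944.7×4.18×(T − 22.11) = 3948.8(T − 22.11)
  cup: 285.6(T − 22.11)
4412.6 T = 96151 + 17815 + 93624 = 207589
T ≈ 47.04 °C — below 100 °C, confirming all the steam condensed.

T_f ≈ 47.0 °C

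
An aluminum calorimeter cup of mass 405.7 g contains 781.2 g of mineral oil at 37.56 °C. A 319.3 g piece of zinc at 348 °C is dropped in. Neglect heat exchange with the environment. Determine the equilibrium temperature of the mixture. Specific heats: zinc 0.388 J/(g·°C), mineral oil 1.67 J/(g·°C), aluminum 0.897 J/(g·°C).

T_f ≈ 59.0 °C

Let T be the final temperature. ΣQ_i = 0:
319.3·0.388·(T − 348) + 781.2·1.67·(T − 37.56) + 405.7·0.897·(T − 37.56) = 0
123.89(T − 348) + 1304.6(T − 37.56) + 363.91(T − 37.56) = 0
(123.89 + 1304.6 + 363.91) T = 123.89·348 + 1304.6·37.56 + 363.91·37.56
T ≈ 59.02 °C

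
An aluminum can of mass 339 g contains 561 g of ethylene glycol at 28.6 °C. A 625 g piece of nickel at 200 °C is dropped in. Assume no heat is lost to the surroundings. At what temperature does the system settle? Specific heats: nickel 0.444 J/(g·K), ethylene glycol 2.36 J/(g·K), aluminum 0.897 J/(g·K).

T_f ≈ 53.6 °C

T_f = Σ m_i c_i T_i / Σ m_i c_i:
T_f = (277.5·200 + 1324·28.6 + 304.08·28.6) / (277.5 + 1324 + 304.08)
    = 102062 / 1905.5 ≈ 53.56 °C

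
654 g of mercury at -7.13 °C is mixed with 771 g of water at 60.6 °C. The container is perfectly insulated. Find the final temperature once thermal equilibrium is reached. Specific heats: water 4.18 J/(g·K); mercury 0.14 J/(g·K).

Set heat shed by the hot body equal to heat absorbed by the cold body:
771·4.18·(60.6 − T) = 654·0.14·(T − (-7.13))
3222.8(60.6 − T) = 91.56(T − (-7.13))
3314.3 T = 194648  ⇒  T ≈ 58.73 °C

T_f ≈ 58.7 °C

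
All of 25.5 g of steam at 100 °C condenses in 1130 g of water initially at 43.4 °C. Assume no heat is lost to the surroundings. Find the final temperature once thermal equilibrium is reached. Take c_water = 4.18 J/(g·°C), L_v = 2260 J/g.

T_f ≈ 56.6 °C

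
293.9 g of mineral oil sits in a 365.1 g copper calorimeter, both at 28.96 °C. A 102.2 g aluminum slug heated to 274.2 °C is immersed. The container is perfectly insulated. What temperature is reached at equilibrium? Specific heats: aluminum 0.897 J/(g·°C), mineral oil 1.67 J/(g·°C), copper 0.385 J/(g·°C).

T_f ≈ 60.1 °C

Setting the total heat transfer to zero:
102.2*0.897*(T − 274.2) + 293.9*1.67*(T − 28.96) + 365.1*0.385*(T − 28.96) = 0
91.67(T − 274.2) + 490.81(T − 28.96) + 140.56(T − 28.96) = 0
(91.67 + 490.81 + 140.56) T = 91.67*274.2 + 490.81*28.96 + 140.56*28.96
T = 43422 / 723.05 = 60.1 °C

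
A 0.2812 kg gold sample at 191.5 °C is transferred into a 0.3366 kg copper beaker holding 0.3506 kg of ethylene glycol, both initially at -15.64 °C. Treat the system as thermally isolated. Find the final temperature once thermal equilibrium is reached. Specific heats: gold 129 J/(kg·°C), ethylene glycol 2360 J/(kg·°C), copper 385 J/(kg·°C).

T_f ≈ -8.1 °C

T_f = Σ m_i c_i T_i / Σ m_i c_i:
T_f = (36.27·191.5 + 827.42·(-15.64) + 129.59·(-15.64)) / (36.27 + 827.42 + 129.59)
    = -8021 / 993.28 ≈ -8.08 °C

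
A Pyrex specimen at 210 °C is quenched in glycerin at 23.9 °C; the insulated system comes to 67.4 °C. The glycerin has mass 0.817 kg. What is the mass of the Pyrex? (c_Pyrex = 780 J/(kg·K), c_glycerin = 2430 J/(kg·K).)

m ≈ 0.776 kg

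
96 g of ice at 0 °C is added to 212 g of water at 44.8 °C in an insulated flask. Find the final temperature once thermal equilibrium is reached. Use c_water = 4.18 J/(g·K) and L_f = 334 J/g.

Energy balance with sensible and latent terms:
melt ice: 96×334 = 32064; warm the meltwater: 401.28 T; water cools: 212×4.18×(T − 44.8) = 886.16(T − 44.8)
1287.4 T = 39700 − 32064 = 7636
T ≈ 5.93 °C. Since T > 0 °C, the all-ice-melts assumption holds.

T_f ≈ 5.9 °C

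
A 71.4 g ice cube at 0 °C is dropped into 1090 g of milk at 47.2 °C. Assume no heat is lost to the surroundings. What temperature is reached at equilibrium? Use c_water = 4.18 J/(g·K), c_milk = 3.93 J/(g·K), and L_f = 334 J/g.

Let T be the final temperature. ΣQ_i = 0:
fusion: m_ice L_f = 71.4×334 = 23848; meltwater 0→T: 71.4×4.18×T = 298.45 T; milk cools: 1090×3.93×(T − 47.2) = 4283.7(T − 47.2)
4582.2 T = 202191 − 23848 = 178343
T ≈ 38.92 °C — above 0 °C, consistent with complete melting.

T_f ≈ 38.9 °C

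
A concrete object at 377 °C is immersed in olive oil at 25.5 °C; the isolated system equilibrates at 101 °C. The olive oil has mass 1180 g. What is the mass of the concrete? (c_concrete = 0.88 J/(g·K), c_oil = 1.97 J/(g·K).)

m ≈ 723 g

|Q_concrete| = |Q_oil|:
m×0.88×(377 − 101) = 1180×1.97×(101 − 25.5)
242.88 m = 175507  ⇒  m ≈ 722.6 g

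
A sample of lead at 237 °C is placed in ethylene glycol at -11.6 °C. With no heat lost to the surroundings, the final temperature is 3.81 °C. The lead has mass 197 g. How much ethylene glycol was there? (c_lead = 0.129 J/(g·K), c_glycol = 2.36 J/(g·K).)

m ≈ 163 g

Heat lost by the lead = heat gained by the glycol:
197·0.129·(237 − 3.81) = m·2.36·(3.81 − (-11.6))
36.37 m = 5926.1  ⇒  m ≈ 162.9 g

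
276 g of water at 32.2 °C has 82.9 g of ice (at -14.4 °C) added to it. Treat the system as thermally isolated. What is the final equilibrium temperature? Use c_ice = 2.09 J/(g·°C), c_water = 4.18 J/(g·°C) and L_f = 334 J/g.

Let T be the final temperature. ΣQ_i = 0:
warm ice to 0 °C: 82.9·2.09·(0 − (-14.4)) = 2495
  melt ice: 82.9·334 = 27689
  warm the meltwater: 346.52 T
  water cools: 276·4.18·(T − 32.2) = 1153.7(T − 32.2)
1500.2 T = 37148 − 30184 = 6964.9
T ≈ 4.64 °C (positive, so assuming full melt was valid).

T_f ≈ 4.6 °C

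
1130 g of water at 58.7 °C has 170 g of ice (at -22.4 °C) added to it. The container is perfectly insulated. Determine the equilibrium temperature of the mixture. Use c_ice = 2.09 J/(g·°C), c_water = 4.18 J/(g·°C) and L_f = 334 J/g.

T_f ≈ 39.1 °C

Energy balance with sensible and latent terms:
warm ice to 0 °C: 170×2.09×(0 − (-22.4)) = 7958.7
  fusion: m_ice L_f = 170×334 = 56780
  warm the meltwater: 710.6 T
  water: 4723.4(T − 58.7)
5434 T = 277264 − 64739 = 212525
T ≈ 39.11 °C. Since T > 0 °C, the all-ice-melts assumption holds.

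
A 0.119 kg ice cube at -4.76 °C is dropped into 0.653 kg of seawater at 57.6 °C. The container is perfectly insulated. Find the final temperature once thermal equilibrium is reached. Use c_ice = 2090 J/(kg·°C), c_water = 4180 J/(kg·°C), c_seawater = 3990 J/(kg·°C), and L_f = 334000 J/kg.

Heat gained plus heat lost sum to zero:
warm ice to 0 °C: 0.119·2090·(0 − (-4.76)) = 1183.9
  melt ice: 0.119·334000 = 39746
  meltwater 0→T: 0.119·4180·T = 497.42 T
  seawater cools: 0.653·3990·(T − 57.6) = 2605.5(T − 57.6)
3102.9 T = 150075 − 40930 = 109145
T ≈ 35.18 °C — above 0 °C, consistent with complete melting.

T_f ≈ 35.2 °C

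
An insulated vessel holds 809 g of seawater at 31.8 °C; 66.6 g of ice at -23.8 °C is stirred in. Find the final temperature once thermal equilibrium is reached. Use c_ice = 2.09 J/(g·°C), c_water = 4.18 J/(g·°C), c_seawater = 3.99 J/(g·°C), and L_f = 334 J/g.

T_f ≈ 22.0 °C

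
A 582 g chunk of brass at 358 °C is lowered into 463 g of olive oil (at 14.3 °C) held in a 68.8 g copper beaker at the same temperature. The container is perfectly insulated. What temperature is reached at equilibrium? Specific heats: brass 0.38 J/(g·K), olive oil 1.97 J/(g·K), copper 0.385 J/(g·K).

T_f ≈ 79.8 °C

T_f = Σ m_i c_i T_i / Σ m_i c_i:
T_f = (221.16×358 + 912.11×14.3 + 26.49×14.3) / (221.16 + 912.11 + 26.49)
    = 92597 / 1159.8 ≈ 79.84 °C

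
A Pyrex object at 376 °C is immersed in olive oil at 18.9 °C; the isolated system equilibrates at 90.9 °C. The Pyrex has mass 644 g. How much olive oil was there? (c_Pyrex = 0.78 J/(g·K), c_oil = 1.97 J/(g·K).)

Energy conservation, ΣQ = 0:
644×0.78×(90.9 − 376) + m×1.97×(90.9 − 18.9) = 0
141.84 m = 143211
m = 143211/141.84 ≈ 1010 g

m ≈ 1010 g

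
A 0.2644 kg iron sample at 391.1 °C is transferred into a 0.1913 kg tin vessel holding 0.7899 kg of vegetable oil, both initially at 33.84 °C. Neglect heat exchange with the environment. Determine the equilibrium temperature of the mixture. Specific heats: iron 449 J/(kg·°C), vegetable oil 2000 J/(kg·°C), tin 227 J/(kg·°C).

T_f ≈ 58.2 °C

With ΣQ=0 the equilibrium temperature is the m·c-weighted mean:
T_f = (118.72×391.1 + 1579.8×33.84 + 43.43×33.84) / (118.72 + 1579.8 + 43.43)
    = 101360 / 1741.9 ≈ 58.19 °C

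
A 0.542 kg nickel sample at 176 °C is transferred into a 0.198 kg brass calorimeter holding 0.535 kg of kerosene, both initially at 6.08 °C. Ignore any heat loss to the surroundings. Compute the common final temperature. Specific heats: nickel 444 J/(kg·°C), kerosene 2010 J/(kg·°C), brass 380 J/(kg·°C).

T_f ≈ 35.5 °C

T_f is the heat-capacity-weighted average of the initial temperatures:
T_f = (240.65*176 + 1075.4*6.08 + 75.24*6.08) / (240.65 + 1075.4 + 75.24)
    = 49350 / 1391.2 ≈ 35.47 °C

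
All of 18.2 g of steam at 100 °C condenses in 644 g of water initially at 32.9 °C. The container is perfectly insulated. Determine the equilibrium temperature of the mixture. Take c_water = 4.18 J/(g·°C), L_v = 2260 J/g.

T_f ≈ 49.6 °C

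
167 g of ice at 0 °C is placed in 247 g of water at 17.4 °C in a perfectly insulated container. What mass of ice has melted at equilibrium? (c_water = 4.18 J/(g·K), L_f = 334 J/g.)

m_melted ≈ 53.8 g

Cooling the water to 0 °C releases 247×4.18×17.4 = 17965 J.
Melting all 167 g of ice would need 167×334 = 55778 J.
Since 17965 < 55778 J, not all the ice melts; equilibrium is at 0 °C.
m_melt = 17965 / L_f = 53.79 g.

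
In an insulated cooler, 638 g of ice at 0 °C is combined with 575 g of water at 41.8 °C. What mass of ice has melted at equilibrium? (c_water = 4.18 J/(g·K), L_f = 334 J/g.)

m_melted ≈ 301 g

Heat available from the water dropping to 0 °C: 575·4.18·41.8 = 100466 J.
Fully melting the ice requires m_ice L_f = 638·334 = 213092 J.
That's not enough to melt it all — equilibrium is at 0 °C with ice remaining.
m_melt = 100466 / L_f = 300.8 g.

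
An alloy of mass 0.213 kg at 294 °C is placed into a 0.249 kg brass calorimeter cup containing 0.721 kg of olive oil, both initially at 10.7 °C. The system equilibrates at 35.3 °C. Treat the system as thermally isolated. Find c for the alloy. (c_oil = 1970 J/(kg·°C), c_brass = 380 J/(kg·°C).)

c ≈ 676 J/(kg·°C)

Heat gained plus heat lost sum to zero:
0.213×c×(35.3 − 294) + 0.721×1970×(35.3 − 10.7) + 0.249×380×(35.3 − 10.7) = 0
-55.1 c = -37269
c = -37269/-55.1 ≈ 676.3 J/(kg·°C)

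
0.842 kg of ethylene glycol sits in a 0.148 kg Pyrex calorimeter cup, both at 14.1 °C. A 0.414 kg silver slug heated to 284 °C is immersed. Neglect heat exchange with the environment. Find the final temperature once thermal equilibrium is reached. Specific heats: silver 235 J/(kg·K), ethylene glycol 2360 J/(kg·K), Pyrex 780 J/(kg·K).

T_f ≈ 26.0 °C

Heat gained plus heat lost sum to zero:
0.414·235·(T − 284) + 0.842·2360·(T − 14.1) + 0.148·780·(T − 14.1) = 0
97.29(T − 284) + 1987.1(T − 14.1) + 115.44(T − 14.1) = 0
2199.8 T = 57276
T = 57276/2199.8 ≈ 26.04 °C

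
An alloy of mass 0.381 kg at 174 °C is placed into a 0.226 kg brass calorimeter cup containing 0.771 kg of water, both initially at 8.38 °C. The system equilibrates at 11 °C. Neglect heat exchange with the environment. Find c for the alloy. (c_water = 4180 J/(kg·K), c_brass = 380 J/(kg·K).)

c ≈ 140 J/(kg·K)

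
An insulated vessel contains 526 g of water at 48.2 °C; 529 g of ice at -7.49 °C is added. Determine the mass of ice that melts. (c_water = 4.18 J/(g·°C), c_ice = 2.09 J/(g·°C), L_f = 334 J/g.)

m_melted ≈ 293 g

Water can give up m c ΔT = 526·4.18·48.2 = 105976 J before reaching 0 °C.
Warming the ice to 0 °C takes 529·2.09·7.49 = 8281 J, leaving 97695 J for melting.
Melting all 529 g of ice would need 529·334 = 176686 J.
That's not enough to melt it all — equilibrium is at 0 °C with ice remaining.
m_melt = 97695 / L_f = 292.5 g.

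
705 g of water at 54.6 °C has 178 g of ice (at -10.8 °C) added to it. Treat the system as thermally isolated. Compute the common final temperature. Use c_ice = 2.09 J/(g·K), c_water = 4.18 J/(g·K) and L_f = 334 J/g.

Heat gained plus heat lost sum to zero:
ice -10.8→0 °C: 178·2.09·10.8 = 4017.8
  latent heat to melt: 178·334 = 59452
  meltwater 0→T: 178·4.18·T = 744.04 T
  water: 2946.9(T − 54.6)
3690.9 T = 160901 − 63470 = 97431
T ≈ 26.40 °C. Since T > 0 °C, the all-ice-melts assumption holds.

T_f ≈ 26.4 °C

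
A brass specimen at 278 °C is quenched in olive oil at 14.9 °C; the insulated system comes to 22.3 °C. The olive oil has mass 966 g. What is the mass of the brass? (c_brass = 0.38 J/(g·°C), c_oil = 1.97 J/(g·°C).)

m ≈ 145 g

Net heat exchanged in the isolated system is zero:
m×0.38×(22.3 − 278) + 966×1.97×(22.3 − 14.9) = 0
-97.17 m = -14082
m = -14082/-97.17 ≈ 144.9 g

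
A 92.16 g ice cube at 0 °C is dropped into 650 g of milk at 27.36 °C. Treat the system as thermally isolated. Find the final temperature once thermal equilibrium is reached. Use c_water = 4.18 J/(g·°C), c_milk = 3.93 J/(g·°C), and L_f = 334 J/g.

Energy conservation, ΣQ = 0:
melt ice: 92.16·334 = 30781; warm the meltwater: 385.23 T; milk cools: 650·3.93·(T − 27.36) = 2554.5(T − 27.36)
2939.7 T = 69891 − 30781 = 39110
T ≈ 13.30 °C. Since T > 0 °C, the all-ice-melts assumption holds.

T_f ≈ 13.3 °C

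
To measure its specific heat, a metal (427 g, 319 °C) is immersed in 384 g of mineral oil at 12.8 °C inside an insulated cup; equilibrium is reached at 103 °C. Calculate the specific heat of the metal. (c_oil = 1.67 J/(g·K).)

c ≈ 0.627 J/(g·K)

Let T be the final temperature. ΣQ_i = 0:
427·c·(103 − 319) + 384·1.67·(103 − 12.8) = 0
-92232 c = -57843
c = -57843/-92232 ≈ 0.6272 J/(g·K)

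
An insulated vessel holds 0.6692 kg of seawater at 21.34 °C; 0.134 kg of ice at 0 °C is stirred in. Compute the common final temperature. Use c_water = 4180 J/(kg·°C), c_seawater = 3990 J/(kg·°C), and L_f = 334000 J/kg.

T_f ≈ 3.8 °C

Taking heat into each body as positive, Σ m c ΔT = 0:
fusion: m_ice L_f = 0.134·334000 = 44756
  meltwater 0→T: 0.134·4180·T = 560.12 T
  seawater: 2670.1(T − 21.34)
3230.2 T = 56980 − 44756 = 12224
T ≈ 3.78 °C (positive, so assuming full melt was valid).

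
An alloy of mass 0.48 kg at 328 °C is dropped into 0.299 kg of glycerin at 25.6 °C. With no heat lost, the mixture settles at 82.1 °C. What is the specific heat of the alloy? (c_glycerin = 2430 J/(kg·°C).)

c ≈ 348 J/(kg·°C)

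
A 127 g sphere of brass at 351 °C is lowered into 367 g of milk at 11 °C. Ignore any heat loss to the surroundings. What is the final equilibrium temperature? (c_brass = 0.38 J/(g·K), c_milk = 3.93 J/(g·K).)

T_f ≈ 22.0 °C

|Q_brass| = |Q_milk|:
127·0.38·(351 − T) = 367·3.93·(T − 11)
48.26(351 − T) = 1442.3(T − 11)
1490.6 T = 32805  ⇒  T ≈ 22.01 °C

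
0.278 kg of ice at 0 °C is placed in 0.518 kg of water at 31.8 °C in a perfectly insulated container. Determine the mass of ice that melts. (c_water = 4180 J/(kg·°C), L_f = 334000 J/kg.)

m_melted ≈ 0.206 kg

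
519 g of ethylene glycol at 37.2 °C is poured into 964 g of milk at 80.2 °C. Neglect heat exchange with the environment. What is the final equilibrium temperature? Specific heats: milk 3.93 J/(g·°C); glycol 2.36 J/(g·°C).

With ΣQ=0 the equilibrium temperature is the m·c-weighted mean:
T_f = (3788.5·80.2 + 1224.8·37.2) / (3788.5 + 1224.8)
    = 349403 / 5013.4 ≈ 69.69 °C

T_f ≈ 69.7 °C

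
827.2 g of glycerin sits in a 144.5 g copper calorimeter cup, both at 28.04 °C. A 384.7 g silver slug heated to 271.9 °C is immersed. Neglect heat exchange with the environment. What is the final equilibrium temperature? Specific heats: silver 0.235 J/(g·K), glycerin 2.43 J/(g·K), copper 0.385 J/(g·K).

T_f ≈ 38.3 °C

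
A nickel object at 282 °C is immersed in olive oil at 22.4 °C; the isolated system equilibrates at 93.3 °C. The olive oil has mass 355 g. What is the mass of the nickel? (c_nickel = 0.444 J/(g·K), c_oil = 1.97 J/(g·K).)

Heat lost by the nickel = heat gained by the oil:
m·0.444·(282 − 93.3) = 355·1.97·(93.3 − 22.4)
83.78 m = 49584  ⇒  m ≈ 591.8 g

m ≈ 592 g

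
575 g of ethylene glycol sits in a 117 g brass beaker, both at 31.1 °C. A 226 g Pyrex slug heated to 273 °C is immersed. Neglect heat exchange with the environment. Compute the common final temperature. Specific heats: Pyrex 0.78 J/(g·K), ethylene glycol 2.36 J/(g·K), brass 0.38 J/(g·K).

Energy conservation, ΣQ = 0:
226×0.78×(T − 273) + 575×2.36×(T − 31.1) + 117×0.38×(T − 31.1) = 0
1577.7 T = 91710
T = 91710 / 1577.7 = 58.1 °C

T_f ≈ 58.1 °C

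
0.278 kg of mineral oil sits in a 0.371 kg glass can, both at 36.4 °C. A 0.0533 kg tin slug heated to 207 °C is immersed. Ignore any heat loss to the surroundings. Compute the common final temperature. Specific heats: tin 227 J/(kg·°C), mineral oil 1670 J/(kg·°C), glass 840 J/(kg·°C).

Setting the total heat transfer to zero:
0.0533·227·(T − 207) + 0.278·1670·(T − 36.4) + 0.371·840·(T − 36.4) = 0
12.1(T − 207) + 464.26(T − 36.4) + 311.64(T − 36.4) = 0
788 T = 30747
T = 30747 / 788 = 39 °C

T_f ≈ 39.0 °C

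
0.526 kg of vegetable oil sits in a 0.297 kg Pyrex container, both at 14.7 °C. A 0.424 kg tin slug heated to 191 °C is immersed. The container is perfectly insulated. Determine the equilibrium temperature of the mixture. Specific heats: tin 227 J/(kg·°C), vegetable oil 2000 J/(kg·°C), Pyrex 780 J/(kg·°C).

T_f ≈ 27.0 °C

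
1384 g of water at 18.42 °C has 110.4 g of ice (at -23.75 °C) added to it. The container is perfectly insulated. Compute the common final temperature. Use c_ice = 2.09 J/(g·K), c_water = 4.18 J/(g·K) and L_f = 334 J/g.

Setting the total heat transfer to zero:
warm ice to 0 °C: 110.4×2.09×(0 − (-23.75)) = 5480; melt ice: 110.4×334 = 36874; meltwater 0→T: 110.4×4.18×T = 461.47 T; water: 5785.1(T − 18.42)
6246.6 T = 106562 − 42354 = 64208
T ≈ 10.28 °C — above 0 °C, consistent with complete melting.

T_f ≈ 10.3 °C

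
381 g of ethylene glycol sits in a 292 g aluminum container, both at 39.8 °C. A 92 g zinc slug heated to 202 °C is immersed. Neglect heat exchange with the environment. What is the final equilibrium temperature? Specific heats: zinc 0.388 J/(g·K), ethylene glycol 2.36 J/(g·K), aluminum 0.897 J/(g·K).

Conservation of energy gives ΣQ = 0:
92·0.388·(T − 202) + 381·2.36·(T − 39.8) + 292·0.897·(T − 39.8) = 0
35.7(T − 202) + 899.16(T − 39.8) + 261.92(T − 39.8) = 0
(35.7 + 899.16 + 261.92) T = 35.7·202 + 899.16·39.8 + 261.92·39.8
T = 53422 / 1196.8 = 44.6 °C

T_f ≈ 44.6 °C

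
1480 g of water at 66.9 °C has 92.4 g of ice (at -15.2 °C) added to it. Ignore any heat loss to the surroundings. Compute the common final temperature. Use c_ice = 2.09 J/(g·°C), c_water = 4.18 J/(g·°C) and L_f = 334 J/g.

Conservation of energy gives ΣQ = 0:
ice -15.2→0 °C: 92.4×2.09×15.2 = 2935.4; melt ice: 92.4×334 = 30862; meltwater 0→T: 92.4×4.18×T = 386.23 T; water: 6186.4(T − 66.9)
6572.6 T = 413870 − 33797 = 380073
T ≈ 57.83 °C (positive, so assuming full melt was valid).

T_f ≈ 57.8 °C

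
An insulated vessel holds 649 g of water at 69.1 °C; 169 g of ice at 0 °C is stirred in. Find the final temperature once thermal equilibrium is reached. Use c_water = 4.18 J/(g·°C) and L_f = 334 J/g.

T_f ≈ 38.3 °C

Heat gained plus heat lost sum to zero:
latent heat to melt: 169·334 = 56446
  meltwater 0→T: 169·4.18·T = 706.42 T
  water cools: 649·4.18·(T − 69.1) = 2712.8(T − 69.1)
3419.2 T = 187456 − 56446 = 131010
T ≈ 38.32 °C — above 0 °C, consistent with complete melting.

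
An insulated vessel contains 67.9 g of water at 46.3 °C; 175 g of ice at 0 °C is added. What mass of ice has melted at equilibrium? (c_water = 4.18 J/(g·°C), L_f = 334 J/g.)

m_melted ≈ 39.3 g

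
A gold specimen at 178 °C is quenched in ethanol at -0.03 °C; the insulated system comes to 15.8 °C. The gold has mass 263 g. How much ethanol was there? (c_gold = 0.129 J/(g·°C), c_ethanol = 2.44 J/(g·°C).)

|Q_gold| = |Q_ethanol|:
263·0.129·(178 − 15.8) = m·2.44·(15.8 − (-0.03))
38.63 m = 5503  ⇒  m ≈ 142.5 g

m ≈ 142 g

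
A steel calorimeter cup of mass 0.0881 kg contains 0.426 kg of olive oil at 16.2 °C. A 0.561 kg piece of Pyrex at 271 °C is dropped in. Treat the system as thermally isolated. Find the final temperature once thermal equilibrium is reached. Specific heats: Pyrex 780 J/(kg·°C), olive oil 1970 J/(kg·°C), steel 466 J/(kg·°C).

T_f ≈ 100.8 °C

Energy conservation, ΣQ = 0:
0.561*780*(T − 271) + 0.426*1970*(T − 16.2) + 0.0881*466*(T − 16.2) = 0
437.58(T − 271) + 839.22(T − 16.2) + 41.05(T − 16.2) = 0
1317.9 T = 132845
T = 132845 / 1317.9 = 101 °C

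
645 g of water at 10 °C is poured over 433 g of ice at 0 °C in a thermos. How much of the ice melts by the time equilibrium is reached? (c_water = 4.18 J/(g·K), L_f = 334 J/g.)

m_melted ≈ 80.7 g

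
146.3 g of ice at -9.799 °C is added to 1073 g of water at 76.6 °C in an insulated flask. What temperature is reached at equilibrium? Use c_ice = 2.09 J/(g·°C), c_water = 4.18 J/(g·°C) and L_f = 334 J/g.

T_f ≈ 57.2 °C

Let T be the final temperature. ΣQ_i = 0:
warm ice to 0 °C: 146.3×2.09×(0 − (-9.799)) = 2996.2
  melt ice: 146.3×334 = 48864
  warm the meltwater: 611.53 T
  water: 4485.1(T − 76.6)
5096.7 T = 343562 − 51860 = 291701
T ≈ 57.23 °C — above 0 °C, consistent with complete melting.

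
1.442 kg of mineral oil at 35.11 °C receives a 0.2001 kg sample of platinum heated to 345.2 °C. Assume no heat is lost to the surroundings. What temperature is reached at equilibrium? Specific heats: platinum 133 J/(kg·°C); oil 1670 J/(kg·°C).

T_f ≈ 38.5 °C

|Q_platinum| = |Q_oil|:
0.2001*133*(345.2 − T) = 1.442*1670*(T − 35.11)
26.61(345.2 − T) = 2408.1(T − 35.11)
2434.8 T = 93737  ⇒  T ≈ 38.50 °C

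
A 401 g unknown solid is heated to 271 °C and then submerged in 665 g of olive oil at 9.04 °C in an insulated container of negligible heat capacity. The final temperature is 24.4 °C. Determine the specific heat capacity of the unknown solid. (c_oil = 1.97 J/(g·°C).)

m_s c (T_s − T_f) = m_oil c_oil (T_f − T_0):
401·c·(271 − 24.4) = 665·1.97·(24.4 − 9.04)
98887 c = 20122  ⇒  c ≈ 0.2035 J/(g·°C)

c ≈ 0.203 J/(g·°C)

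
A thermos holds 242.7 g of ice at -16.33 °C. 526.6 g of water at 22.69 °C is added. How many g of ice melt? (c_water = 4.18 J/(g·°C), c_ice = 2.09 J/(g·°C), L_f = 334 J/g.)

Water can give up m c ΔT = 526.6·4.18·22.69 = 49945 J before reaching 0 °C.
Of that, 242.7·2.09·16.33 = 8283.3 J goes to bring the ice to 0 °C, leaving 41662 J.
To melt every bit of ice: 242.7·334 = 81062 J.
That's not enough to melt it all — equilibrium is at 0 °C with ice remaining.
m_melt = 41662 / L_f = 124.7 g.

m_melted ≈ 125 g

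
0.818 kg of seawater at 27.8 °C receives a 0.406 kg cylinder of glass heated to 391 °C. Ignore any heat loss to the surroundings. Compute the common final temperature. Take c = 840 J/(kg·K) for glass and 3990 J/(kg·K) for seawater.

Net heat exchanged in the isolated system is zero:
0.406×840×(T − 391) + 0.818×3990×(T − 27.8) = 0
341.04(T − 391) + 3263.8(T − 27.8) = 0
3604.9 T = 224081
T = 224081 / 3604.9 = 62.2 °C

T_f ≈ 62.2 °C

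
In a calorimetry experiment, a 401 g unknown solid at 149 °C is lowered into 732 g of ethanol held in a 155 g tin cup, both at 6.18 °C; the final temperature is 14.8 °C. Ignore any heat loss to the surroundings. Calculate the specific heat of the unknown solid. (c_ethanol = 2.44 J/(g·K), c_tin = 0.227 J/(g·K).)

c ≈ 0.292 J/(g·K)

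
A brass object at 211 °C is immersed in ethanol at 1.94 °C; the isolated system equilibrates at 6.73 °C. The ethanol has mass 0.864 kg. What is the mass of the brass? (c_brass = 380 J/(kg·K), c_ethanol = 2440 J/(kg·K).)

Heat lost by the brass = heat gained by the ethanol:
m×380×(211 − 6.73) = 0.864×2440×(6.73 − 1.94)
77623 m = 10098  ⇒  m ≈ 0.1301 kg

m ≈ 0.13 kg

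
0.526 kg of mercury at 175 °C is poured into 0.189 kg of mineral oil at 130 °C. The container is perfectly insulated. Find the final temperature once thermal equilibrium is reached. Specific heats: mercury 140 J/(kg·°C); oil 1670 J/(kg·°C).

T_f ≈ 138.5 °C

With ΣQ=0 the equilibrium temperature is the m·c-weighted mean:
T_f = (73.64·175 + 315.63·130) / (73.64 + 315.63)
    = 53919 / 389.27 ≈ 138.51 °C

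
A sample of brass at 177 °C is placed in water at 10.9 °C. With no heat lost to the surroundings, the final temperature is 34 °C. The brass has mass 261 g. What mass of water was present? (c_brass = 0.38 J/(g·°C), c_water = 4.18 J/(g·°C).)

m ≈ 147 g

Energy conservation, ΣQ = 0:
261×0.38×(34 − 177) + m×4.18×(34 − 10.9) = 0
96.56 m = 14183
m = 14183/96.56 ≈ 146.9 g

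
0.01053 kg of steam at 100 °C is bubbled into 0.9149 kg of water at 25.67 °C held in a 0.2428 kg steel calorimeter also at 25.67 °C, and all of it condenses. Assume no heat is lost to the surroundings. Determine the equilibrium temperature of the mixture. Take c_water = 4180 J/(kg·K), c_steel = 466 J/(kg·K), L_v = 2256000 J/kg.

T_f ≈ 32.5 °C

Sum of m c ΔT and latent-heat terms is zero:
latent heat released on condensation: 0.01053·2256000 = 23756; condensate cools 100→T: 0.01053·4180·(T − 100) = 44.02(T − 100); water warms: 0.9149·4180·(T − 25.67) = 3824.3(T − 25.67); cup: 113.14(T − 25.67)
3981.4 T = 23756 + 4401.5 + 101074 = 129231
T ≈ 32.46 °C — below 100 °C, confirming all the steam condensed.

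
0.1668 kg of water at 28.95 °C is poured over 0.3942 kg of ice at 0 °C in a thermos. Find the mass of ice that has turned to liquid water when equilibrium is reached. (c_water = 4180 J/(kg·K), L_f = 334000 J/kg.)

m_melted ≈ 0.0604 kg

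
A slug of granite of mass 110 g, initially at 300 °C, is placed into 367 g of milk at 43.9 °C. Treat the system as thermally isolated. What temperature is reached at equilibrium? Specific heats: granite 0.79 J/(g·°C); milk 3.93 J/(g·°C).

T_f ≈ 58.5 °C

Let T be the final temperature. ΣQ_i = 0:
110*0.79*(T − 300) + 367*3.93*(T − 43.9) = 0
86.9(T − 300) + 1442.3(T − 43.9) = 0
1529.2 T = 89387
T = 89387/1529.2 ≈ 58.45 °C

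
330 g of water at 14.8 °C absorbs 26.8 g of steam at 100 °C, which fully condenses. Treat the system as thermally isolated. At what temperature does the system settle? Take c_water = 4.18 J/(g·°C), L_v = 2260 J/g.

Net heat exchanged in the isolated system is zero:
condense steam: −26.8·2260 = −60568
  condensed water 100 °C→T: 112.02(T − 100)
  original water: 1379.4(T − 14.8)
1491.4 T = 60568 + 11202 + 20415 = 92186
T ≈ 61.81 °C, under the boiling point, so the assumption holds.

T_f ≈ 61.8 °C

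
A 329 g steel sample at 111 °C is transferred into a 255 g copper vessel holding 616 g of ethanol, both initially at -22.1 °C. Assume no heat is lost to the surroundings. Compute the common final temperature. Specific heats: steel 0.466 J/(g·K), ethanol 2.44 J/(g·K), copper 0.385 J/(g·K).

T_f ≈ -10.5 °C

Taking heat into each body as positive, Σ m c ΔT = 0:
329×0.466×(T − 111) + 616×2.44×(T − (-22.1)) + 255×0.385×(T − (-22.1)) = 0
153.31(T − 111) + 1503(T − (-22.1)) + 98.17(T − (-22.1)) = 0
1754.5 T = -18369
T ≈ -10.47 °C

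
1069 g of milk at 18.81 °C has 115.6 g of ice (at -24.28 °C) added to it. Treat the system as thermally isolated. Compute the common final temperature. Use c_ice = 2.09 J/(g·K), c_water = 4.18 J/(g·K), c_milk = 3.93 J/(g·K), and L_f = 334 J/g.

T_f ≈ 7.4 °C

Energy conservation, ΣQ = 0:
warm ice to 0 °C: 115.6·2.09·(0 − (-24.28)) = 5866.1; melt ice: 115.6·334 = 38610; meltwater 0→T: 115.6·4.18·T = 483.21 T; milk cools: 1069·3.93·(T − 18.81) = 4201.2(T − 18.81)
4684.4 T = 79024 − 44477 = 34547
T ≈ 7.38 °C. Since T > 0 °C, the all-ice-melts assumption holds.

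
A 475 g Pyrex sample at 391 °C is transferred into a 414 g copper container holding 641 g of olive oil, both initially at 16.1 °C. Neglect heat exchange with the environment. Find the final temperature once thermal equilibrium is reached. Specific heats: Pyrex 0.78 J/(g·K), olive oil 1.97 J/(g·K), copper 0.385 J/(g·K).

T_f ≈ 93.6 °C

Energy conservation, ΣQ = 0:
475·0.78·(T − 391) + 641·1.97·(T − 16.1) + 414·0.385·(T − 16.1) = 0
(370.5 + 1262.8 + 159.39) T = 370.5·391 + 1262.8·16.1 + 159.39·16.1
T = 167762 / 1792.7 = 93.6 °C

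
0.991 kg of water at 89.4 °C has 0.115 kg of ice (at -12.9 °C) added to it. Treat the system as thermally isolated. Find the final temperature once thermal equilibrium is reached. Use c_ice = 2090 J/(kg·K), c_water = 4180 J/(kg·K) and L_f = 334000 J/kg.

T_f ≈ 71.1 °C

Let T be the final temperature. ΣQ_i = 0:
ice -12.9→0 °C: 0.115×2090×12.9 = 3100.5
  latent heat to melt: 0.115×334000 = 38410
  meltwater 0→T: 0.115×4180×T = 480.7 T
  water: 4142.4(T − 89.4)
4623.1 T = 370329 − 41511 = 328818
T ≈ 71.13 °C — above 0 °C, consistent with complete melting.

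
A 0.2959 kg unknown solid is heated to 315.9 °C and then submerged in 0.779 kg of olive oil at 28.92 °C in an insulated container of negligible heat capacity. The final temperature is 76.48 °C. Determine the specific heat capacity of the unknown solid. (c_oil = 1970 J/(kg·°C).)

c ≈ 1030 J/(kg·°C)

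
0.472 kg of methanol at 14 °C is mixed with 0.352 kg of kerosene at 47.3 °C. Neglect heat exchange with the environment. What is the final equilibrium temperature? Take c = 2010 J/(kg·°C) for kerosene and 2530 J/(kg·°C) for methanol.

T_f ≈ 26.4 °C

T_f = Σ m_i c_i T_i / Σ m_i c_i:
T_f = (707.52·47.3 + 1194.2·14) / (707.52 + 1194.2)
    = 50184 / 1901.7 ≈ 26.39 °C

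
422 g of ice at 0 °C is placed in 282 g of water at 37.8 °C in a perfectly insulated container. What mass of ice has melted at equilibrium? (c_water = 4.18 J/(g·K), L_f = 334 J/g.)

Water can give up m c ΔT = 282·4.18·37.8 = 44557 J before reaching 0 °C.
Fully melting the ice requires m_ice L_f = 422·334 = 140948 J.
44557 J < 140948 J, so only part of the ice melts and the system sits at 0 °C.
m_melt = 44557 / L_f = 133.4 g.

m_melted ≈ 133 g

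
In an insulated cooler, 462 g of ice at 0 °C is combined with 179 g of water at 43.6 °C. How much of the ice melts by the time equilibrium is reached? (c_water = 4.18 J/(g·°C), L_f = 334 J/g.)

m_melted ≈ 97.7 g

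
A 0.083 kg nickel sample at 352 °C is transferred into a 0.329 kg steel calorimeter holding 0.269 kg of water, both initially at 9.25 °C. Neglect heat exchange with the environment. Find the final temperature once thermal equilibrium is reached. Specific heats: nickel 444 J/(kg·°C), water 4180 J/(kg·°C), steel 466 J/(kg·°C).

T_f ≈ 18.9 °C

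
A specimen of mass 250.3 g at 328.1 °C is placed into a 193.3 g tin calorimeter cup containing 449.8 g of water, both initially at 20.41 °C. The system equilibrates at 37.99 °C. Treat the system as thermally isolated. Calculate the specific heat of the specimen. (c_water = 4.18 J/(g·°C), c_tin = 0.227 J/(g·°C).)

c ≈ 0.466 J/(g·°C)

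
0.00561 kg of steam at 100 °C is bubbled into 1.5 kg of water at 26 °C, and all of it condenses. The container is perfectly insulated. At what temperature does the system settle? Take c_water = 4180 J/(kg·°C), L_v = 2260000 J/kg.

T_f ≈ 28.3 °C

Let T be the final temperature. ΣQ_i = 0:
latent heat released on condensation: 0.00561×2260000 = 12679; condensed water 100 °C→T: 23.45(T − 100); original water: 6270(T − 26)
6293.4 T = 12679 + 2345 + 163020 = 178044
T ≈ 28.29 °C (< 100 °C, so full condensation is consistent).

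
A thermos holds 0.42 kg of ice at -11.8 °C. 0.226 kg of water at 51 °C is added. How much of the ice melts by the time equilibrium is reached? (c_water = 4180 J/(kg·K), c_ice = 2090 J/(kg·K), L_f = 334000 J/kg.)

Cooling the water to 0 °C releases 0.226×4180×51 = 48179 J.
Warming the ice to 0 °C takes 0.42×2090×11.8 = 10358 J, leaving 37821 J for melting.
To melt every bit of ice: 0.42×334000 = 140280 J.
That's not enough to melt it all — equilibrium is at 0 °C with ice remaining.
Mass melted = 37821/334000 ≈ 0.1132 kg.

m_melted ≈ 0.113 kg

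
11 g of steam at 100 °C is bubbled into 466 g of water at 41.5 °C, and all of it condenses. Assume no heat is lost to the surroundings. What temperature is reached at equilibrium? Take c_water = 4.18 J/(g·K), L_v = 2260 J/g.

Energy conservation, ΣQ = 0:
steam→water at 100 °C releases m L_v = 11·2260 = 24860; condensed water 100 °C→T: 45.98(T − 100); original water: 1947.9(T − 41.5)
1993.9 T = 24860 + 4598 + 80837 = 110295
T ≈ 55.32 °C, under the boiling point, so the assumption holds.

T_f ≈ 55.3 °C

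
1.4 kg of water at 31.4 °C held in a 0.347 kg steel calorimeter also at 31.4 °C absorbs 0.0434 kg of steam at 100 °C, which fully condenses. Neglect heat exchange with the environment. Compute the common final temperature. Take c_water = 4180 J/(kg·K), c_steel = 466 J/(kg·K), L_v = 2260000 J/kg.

T_f ≈ 49.2 °C

Heat gained plus heat lost sum to zero:
latent heat released on condensation: 0.0434×2260000 = 98084; condensate cools 100→T: 0.0434×4180×(T − 100) = 181.41(T − 100); original water: 5852(T − 31.4); steel cup: 0.347×466×(T − 31.4) = 161.7(T − 31.4)
6195.1 T = 98084 + 18141 + 188830 = 305055
T ≈ 49.24 °C, under the boiling point, so the assumption holds.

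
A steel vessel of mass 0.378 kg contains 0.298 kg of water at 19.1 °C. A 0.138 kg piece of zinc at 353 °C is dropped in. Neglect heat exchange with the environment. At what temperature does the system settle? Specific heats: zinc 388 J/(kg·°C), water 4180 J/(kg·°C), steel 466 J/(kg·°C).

T_f ≈ 31.2 °C

Setting the total heat transfer to zero:
0.138*388*(T − 353) + 0.298*4180*(T − 19.1) + 0.378*466*(T − 19.1) = 0
(53.54 + 1245.6 + 176.15) T = 53.54*353 + 1245.6*19.1 + 176.15*19.1
T = 46057 / 1475.3 = 31.2 °C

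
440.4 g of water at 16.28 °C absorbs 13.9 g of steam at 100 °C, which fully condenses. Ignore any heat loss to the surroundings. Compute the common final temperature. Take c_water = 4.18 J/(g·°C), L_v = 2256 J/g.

Heat gained plus heat lost sum to zero:
condense steam: −13.9×2256 = −31358; condensed water 100 °C→T: 58.1(T − 100); water warms: 440.4×4.18×(T − 16.28) = 1840.9(T − 16.28)
1899 T = 31358 + 5810.2 + 29969 = 67138
T ≈ 35.35 °C — below 100 °C, confirming all the steam condensed.

T_f ≈ 35.4 °C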